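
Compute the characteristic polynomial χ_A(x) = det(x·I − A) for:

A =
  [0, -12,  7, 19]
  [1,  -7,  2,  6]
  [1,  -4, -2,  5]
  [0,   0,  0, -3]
x^4 + 12*x^3 + 54*x^2 + 108*x + 81

Expanding det(x·I − A) (e.g. by cofactor expansion or by noting that A is similar to its Jordan form J, which has the same characteristic polynomial as A) gives
  χ_A(x) = x^4 + 12*x^3 + 54*x^2 + 108*x + 81
which factors as (x + 3)^4. The eigenvalues (with algebraic multiplicities) are λ = -3 with multiplicity 4.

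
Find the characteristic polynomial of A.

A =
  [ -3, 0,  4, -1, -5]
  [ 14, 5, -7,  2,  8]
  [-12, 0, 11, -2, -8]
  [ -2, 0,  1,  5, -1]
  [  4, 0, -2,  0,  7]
x^5 - 25*x^4 + 250*x^3 - 1250*x^2 + 3125*x - 3125

Expanding det(x·I − A) (e.g. by cofactor expansion or by noting that A is similar to its Jordan form J, which has the same characteristic polynomial as A) gives
  χ_A(x) = x^5 - 25*x^4 + 250*x^3 - 1250*x^2 + 3125*x - 3125
which factors as (x - 5)^5. The eigenvalues (with algebraic multiplicities) are λ = 5 with multiplicity 5.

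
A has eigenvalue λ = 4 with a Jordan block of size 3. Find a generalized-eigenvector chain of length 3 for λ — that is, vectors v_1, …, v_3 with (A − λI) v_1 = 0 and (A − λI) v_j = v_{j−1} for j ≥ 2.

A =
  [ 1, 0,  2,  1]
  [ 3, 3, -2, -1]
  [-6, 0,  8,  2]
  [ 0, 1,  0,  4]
A Jordan chain for λ = 4 of length 3:
v_1 = (-3, 0, -6, 3)ᵀ
v_2 = (-3, 3, -6, 0)ᵀ
v_3 = (1, 0, 0, 0)ᵀ

Let N = A − (4)·I. We want v_3 with N^3 v_3 = 0 but N^2 v_3 ≠ 0; then v_{j-1} := N · v_j for j = 3, …, 2.

Pick v_3 = (1, 0, 0, 0)ᵀ.
Then v_2 = N · v_3 = (-3, 3, -6, 0)ᵀ.
Then v_1 = N · v_2 = (-3, 0, -6, 3)ᵀ.

Sanity check: (A − (4)·I) v_1 = (0, 0, 0, 0)ᵀ = 0. ✓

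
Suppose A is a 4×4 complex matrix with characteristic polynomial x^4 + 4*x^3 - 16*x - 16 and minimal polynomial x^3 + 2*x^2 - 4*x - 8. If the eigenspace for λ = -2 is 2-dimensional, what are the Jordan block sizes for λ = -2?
Block sizes for λ = -2: [2, 1]

Step 1 — from the characteristic polynomial, algebraic multiplicity of λ = -2 is 3. From dim ker(A − (-2)·I) = 2, there are exactly 2 Jordan blocks for λ = -2.
Step 2 — from the minimal polynomial, the factor (x + 2)^2 tells us the largest block for λ = -2 has size 2.
Step 3 — with total size 3, 2 blocks, and largest block 2, the block sizes (in nonincreasing order) are [2, 1].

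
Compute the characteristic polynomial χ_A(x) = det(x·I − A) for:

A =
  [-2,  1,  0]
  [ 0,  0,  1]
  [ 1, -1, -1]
x^3 + 3*x^2 + 3*x + 1

Expanding det(x·I − A) (e.g. by cofactor expansion or by noting that A is similar to its Jordan form J, which has the same characteristic polynomial as A) gives
  χ_A(x) = x^3 + 3*x^2 + 3*x + 1
which factors as (x + 1)^3. The eigenvalues (with algebraic multiplicities) are λ = -1 with multiplicity 3.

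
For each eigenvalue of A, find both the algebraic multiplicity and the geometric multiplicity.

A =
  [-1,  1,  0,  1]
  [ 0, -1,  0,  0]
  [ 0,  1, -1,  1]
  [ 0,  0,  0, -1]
λ = -1: alg = 4, geom = 3

Step 1 — factor the characteristic polynomial to read off the algebraic multiplicities:
  χ_A(x) = (x + 1)^4

Step 2 — compute geometric multiplicities via the rank-nullity identity g(λ) = n − rank(A − λI):
  rank(A − (-1)·I) = 1, so dim ker(A − (-1)·I) = n − 1 = 3

Summary:
  λ = -1: algebraic multiplicity = 4, geometric multiplicity = 3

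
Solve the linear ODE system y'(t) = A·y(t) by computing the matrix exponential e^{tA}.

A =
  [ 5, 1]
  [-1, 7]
e^{tA} =
  [-t*exp(6*t) + exp(6*t), t*exp(6*t)]
  [-t*exp(6*t), t*exp(6*t) + exp(6*t)]

Strategy: write A = P · J · P⁻¹ where J is a Jordan canonical form, so e^{tA} = P · e^{tJ} · P⁻¹, and e^{tJ} can be computed block-by-block.

A has Jordan form
J =
  [6, 1]
  [0, 6]
(up to reordering of blocks).

Per-block formulas:
  For a 2×2 Jordan block J_2(6): exp(t · J_2(6)) = e^(6t)·(I + t·N), where N is the 2×2 nilpotent shift.

After assembling e^{tJ} and conjugating by P, we get:

e^{tA} =
  [-t*exp(6*t) + exp(6*t), t*exp(6*t)]
  [-t*exp(6*t), t*exp(6*t) + exp(6*t)]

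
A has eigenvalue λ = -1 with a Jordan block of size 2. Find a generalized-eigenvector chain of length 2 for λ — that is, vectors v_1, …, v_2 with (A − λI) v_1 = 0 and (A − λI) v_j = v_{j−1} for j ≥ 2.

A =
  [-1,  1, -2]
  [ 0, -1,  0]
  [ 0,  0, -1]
A Jordan chain for λ = -1 of length 2:
v_1 = (1, 0, 0)ᵀ
v_2 = (0, 1, 0)ᵀ

Let N = A − (-1)·I. We want v_2 with N^2 v_2 = 0 but N^1 v_2 ≠ 0; then v_{j-1} := N · v_j for j = 2, …, 2.

Pick v_2 = (0, 1, 0)ᵀ.
Then v_1 = N · v_2 = (1, 0, 0)ᵀ.

Sanity check: (A − (-1)·I) v_1 = (0, 0, 0)ᵀ = 0. ✓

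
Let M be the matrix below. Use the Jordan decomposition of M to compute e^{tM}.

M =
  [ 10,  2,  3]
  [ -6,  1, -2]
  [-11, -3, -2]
e^{tM} =
  [2*t^2*exp(3*t) + 7*t*exp(3*t) + exp(3*t), t^2*exp(3*t)/2 + 2*t*exp(3*t), t^2*exp(3*t) + 3*t*exp(3*t)]
  [-4*t^2*exp(3*t) - 6*t*exp(3*t), -t^2*exp(3*t) - 2*t*exp(3*t) + exp(3*t), -2*t^2*exp(3*t) - 2*t*exp(3*t)]
  [-2*t^2*exp(3*t) - 11*t*exp(3*t), -t^2*exp(3*t)/2 - 3*t*exp(3*t), -t^2*exp(3*t) - 5*t*exp(3*t) + exp(3*t)]

Strategy: write M = P · J · P⁻¹ where J is a Jordan canonical form, so e^{tM} = P · e^{tJ} · P⁻¹, and e^{tJ} can be computed block-by-block.

M has Jordan form
J =
  [3, 1, 0]
  [0, 3, 1]
  [0, 0, 3]
(up to reordering of blocks).

Per-block formulas:
  For a 3×3 Jordan block J_3(3): exp(t · J_3(3)) = e^(3t)·(I + t·N + (t^2/2)·N^2), where N is the 3×3 nilpotent shift.

After assembling e^{tJ} and conjugating by P, we get:

e^{tM} =
  [2*t^2*exp(3*t) + 7*t*exp(3*t) + exp(3*t), t^2*exp(3*t)/2 + 2*t*exp(3*t), t^2*exp(3*t) + 3*t*exp(3*t)]
  [-4*t^2*exp(3*t) - 6*t*exp(3*t), -t^2*exp(3*t) - 2*t*exp(3*t) + exp(3*t), -2*t^2*exp(3*t) - 2*t*exp(3*t)]
  [-2*t^2*exp(3*t) - 11*t*exp(3*t), -t^2*exp(3*t)/2 - 3*t*exp(3*t), -t^2*exp(3*t) - 5*t*exp(3*t) + exp(3*t)]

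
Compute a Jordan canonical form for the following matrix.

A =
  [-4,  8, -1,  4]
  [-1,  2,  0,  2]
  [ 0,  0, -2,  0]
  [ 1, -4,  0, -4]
J_3(-2) ⊕ J_1(-2)

The characteristic polynomial is
  det(x·I − A) = x^4 + 8*x^3 + 24*x^2 + 32*x + 16 = (x + 2)^4

Eigenvalues and multiplicities (the geometric multiplicity of λ is n − rank(A − λI), which equals the number of Jordan blocks for λ):
  λ = -2: algebraic multiplicity = 4, geometric multiplicity = 2

Determining the block sizes for each eigenvalue:
  λ = -2: with am = 4 and gm = 2, the partition is not yet determined (e.g. several partitions of 4 into 2 parts exist). Let N = A − (-2)·I. Computing rank(N^1) = 2, rank(N^2) = 1, rank(N^3) = 0; the number of blocks of size ≥ j is rank(N^{j−1}) − rank(N^j), giving [2, 1, 1]. So we have 1 block(s) of size 3, 1 block(s) of size 1 → block sizes [3, 1]

Assembling the blocks gives a Jordan form
J =
  [-2,  1,  0,  0]
  [ 0, -2,  1,  0]
  [ 0,  0, -2,  0]
  [ 0,  0,  0, -2]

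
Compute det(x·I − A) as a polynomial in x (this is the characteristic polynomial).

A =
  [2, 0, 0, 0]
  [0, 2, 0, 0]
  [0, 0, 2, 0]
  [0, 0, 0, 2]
x^4 - 8*x^3 + 24*x^2 - 32*x + 16

Expanding det(x·I − A) (e.g. by cofactor expansion or by noting that A is similar to its Jordan form J, which has the same characteristic polynomial as A) gives
  χ_A(x) = x^4 - 8*x^3 + 24*x^2 - 32*x + 16
which factors as (x - 2)^4. The eigenvalues (with algebraic multiplicities) are λ = 2 with multiplicity 4.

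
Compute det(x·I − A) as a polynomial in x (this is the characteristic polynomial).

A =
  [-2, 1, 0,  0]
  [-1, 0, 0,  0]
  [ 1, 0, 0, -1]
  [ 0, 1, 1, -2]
x^4 + 4*x^3 + 6*x^2 + 4*x + 1

Expanding det(x·I − A) (e.g. by cofactor expansion or by noting that A is similar to its Jordan form J, which has the same characteristic polynomial as A) gives
  χ_A(x) = x^4 + 4*x^3 + 6*x^2 + 4*x + 1
which factors as (x + 1)^4. The eigenvalues (with algebraic multiplicities) are λ = -1 with multiplicity 4.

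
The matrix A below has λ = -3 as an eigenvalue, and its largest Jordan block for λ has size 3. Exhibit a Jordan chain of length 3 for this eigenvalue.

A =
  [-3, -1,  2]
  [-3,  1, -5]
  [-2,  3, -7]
A Jordan chain for λ = -3 of length 3:
v_1 = (-1, -2, -1)ᵀ
v_2 = (0, -3, -2)ᵀ
v_3 = (1, 0, 0)ᵀ

Let N = A − (-3)·I. We want v_3 with N^3 v_3 = 0 but N^2 v_3 ≠ 0; then v_{j-1} := N · v_j for j = 3, …, 2.

Pick v_3 = (1, 0, 0)ᵀ.
Then v_2 = N · v_3 = (0, -3, -2)ᵀ.
Then v_1 = N · v_2 = (-1, -2, -1)ᵀ.

Sanity check: (A − (-3)·I) v_1 = (0, 0, 0)ᵀ = 0. ✓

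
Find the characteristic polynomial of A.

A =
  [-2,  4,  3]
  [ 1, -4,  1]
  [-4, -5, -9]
x^3 + 15*x^2 + 75*x + 125

Expanding det(x·I − A) (e.g. by cofactor expansion or by noting that A is similar to its Jordan form J, which has the same characteristic polynomial as A) gives
  χ_A(x) = x^3 + 15*x^2 + 75*x + 125
which factors as (x + 5)^3. The eigenvalues (with algebraic multiplicities) are λ = -5 with multiplicity 3.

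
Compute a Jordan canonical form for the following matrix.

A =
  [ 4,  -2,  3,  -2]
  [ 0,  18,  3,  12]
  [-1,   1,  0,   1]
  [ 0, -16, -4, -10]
J_3(2) ⊕ J_1(6)

The characteristic polynomial is
  det(x·I − A) = x^4 - 12*x^3 + 48*x^2 - 80*x + 48 = (x - 6)*(x - 2)^3

Eigenvalues and multiplicities (the geometric multiplicity of λ is n − rank(A − λI), which equals the number of Jordan blocks for λ):
  λ = 2: algebraic multiplicity = 3, geometric multiplicity = 1
  λ = 6: algebraic multiplicity = 1, geometric multiplicity = 1

Determining the block sizes for each eigenvalue:
  λ = 2: one block (gm = 1), so the single block has size am = 3 → block sizes [3]
  λ = 6: one block (gm = 1), so the single block has size am = 1 → block sizes [1]

Assembling the blocks gives a Jordan form
J =
  [2, 1, 0, 0]
  [0, 2, 1, 0]
  [0, 0, 2, 0]
  [0, 0, 0, 6]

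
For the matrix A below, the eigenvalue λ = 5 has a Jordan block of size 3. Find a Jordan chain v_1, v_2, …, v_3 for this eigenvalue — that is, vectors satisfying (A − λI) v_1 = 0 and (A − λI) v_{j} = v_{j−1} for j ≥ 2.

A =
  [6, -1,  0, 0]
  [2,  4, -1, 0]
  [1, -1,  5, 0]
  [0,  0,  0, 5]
A Jordan chain for λ = 5 of length 3:
v_1 = (-1, -1, -1, 0)ᵀ
v_2 = (1, 2, 1, 0)ᵀ
v_3 = (1, 0, 0, 0)ᵀ

Let N = A − (5)·I. We want v_3 with N^3 v_3 = 0 but N^2 v_3 ≠ 0; then v_{j-1} := N · v_j for j = 3, …, 2.

Pick v_3 = (1, 0, 0, 0)ᵀ.
Then v_2 = N · v_3 = (1, 2, 1, 0)ᵀ.
Then v_1 = N · v_2 = (-1, -1, -1, 0)ᵀ.

Sanity check: (A − (5)·I) v_1 = (0, 0, 0, 0)ᵀ = 0. ✓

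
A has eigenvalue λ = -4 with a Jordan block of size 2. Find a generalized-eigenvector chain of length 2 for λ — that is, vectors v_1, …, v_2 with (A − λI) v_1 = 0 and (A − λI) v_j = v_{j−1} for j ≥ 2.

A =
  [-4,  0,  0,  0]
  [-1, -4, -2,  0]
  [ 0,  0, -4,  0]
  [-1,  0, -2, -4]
A Jordan chain for λ = -4 of length 2:
v_1 = (0, -1, 0, -1)ᵀ
v_2 = (1, 0, 0, 0)ᵀ

Let N = A − (-4)·I. We want v_2 with N^2 v_2 = 0 but N^1 v_2 ≠ 0; then v_{j-1} := N · v_j for j = 2, …, 2.

Pick v_2 = (1, 0, 0, 0)ᵀ.
Then v_1 = N · v_2 = (0, -1, 0, -1)ᵀ.

Sanity check: (A − (-4)·I) v_1 = (0, 0, 0, 0)ᵀ = 0. ✓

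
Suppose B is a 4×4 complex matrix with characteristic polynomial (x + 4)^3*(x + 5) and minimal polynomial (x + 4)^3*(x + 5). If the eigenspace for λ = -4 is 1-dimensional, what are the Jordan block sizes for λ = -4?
Block sizes for λ = -4: [3]

Step 1 — from the characteristic polynomial, algebraic multiplicity of λ = -4 is 3. From dim ker(B − (-4)·I) = 1, there are exactly 1 Jordan blocks for λ = -4.
Step 2 — from the minimal polynomial, the factor (x + 4)^3 tells us the largest block for λ = -4 has size 3.
Step 3 — with total size 3, 1 blocks, and largest block 3, the block sizes (in nonincreasing order) are [3].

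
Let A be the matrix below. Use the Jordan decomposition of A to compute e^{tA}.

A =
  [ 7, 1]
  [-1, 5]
e^{tA} =
  [t*exp(6*t) + exp(6*t), t*exp(6*t)]
  [-t*exp(6*t), -t*exp(6*t) + exp(6*t)]

Strategy: write A = P · J · P⁻¹ where J is a Jordan canonical form, so e^{tA} = P · e^{tJ} · P⁻¹, and e^{tJ} can be computed block-by-block.

A has Jordan form
J =
  [6, 1]
  [0, 6]
(up to reordering of blocks).

Per-block formulas:
  For a 2×2 Jordan block J_2(6): exp(t · J_2(6)) = e^(6t)·(I + t·N), where N is the 2×2 nilpotent shift.

After assembling e^{tJ} and conjugating by P, we get:

e^{tA} =
  [t*exp(6*t) + exp(6*t), t*exp(6*t)]
  [-t*exp(6*t), -t*exp(6*t) + exp(6*t)]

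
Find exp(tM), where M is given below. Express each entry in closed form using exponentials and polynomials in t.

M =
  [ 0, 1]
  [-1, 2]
e^{tM} =
  [-t*exp(t) + exp(t), t*exp(t)]
  [-t*exp(t), t*exp(t) + exp(t)]

Strategy: write M = P · J · P⁻¹ where J is a Jordan canonical form, so e^{tM} = P · e^{tJ} · P⁻¹, and e^{tJ} can be computed block-by-block.

M has Jordan form
J =
  [1, 1]
  [0, 1]
(up to reordering of blocks).

Per-block formulas:
  For a 2×2 Jordan block J_2(1): exp(t · J_2(1)) = e^(1t)·(I + t·N), where N is the 2×2 nilpotent shift.

After assembling e^{tJ} and conjugating by P, we get:

e^{tM} =
  [-t*exp(t) + exp(t), t*exp(t)]
  [-t*exp(t), t*exp(t) + exp(t)]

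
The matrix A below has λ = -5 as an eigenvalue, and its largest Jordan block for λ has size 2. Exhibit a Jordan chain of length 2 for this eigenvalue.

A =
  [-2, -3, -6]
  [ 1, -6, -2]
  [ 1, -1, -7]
A Jordan chain for λ = -5 of length 2:
v_1 = (3, 1, 1)ᵀ
v_2 = (1, 0, 0)ᵀ

Let N = A − (-5)·I. We want v_2 with N^2 v_2 = 0 but N^1 v_2 ≠ 0; then v_{j-1} := N · v_j for j = 2, …, 2.

Pick v_2 = (1, 0, 0)ᵀ.
Then v_1 = N · v_2 = (3, 1, 1)ᵀ.

Sanity check: (A − (-5)·I) v_1 = (0, 0, 0)ᵀ = 0. ✓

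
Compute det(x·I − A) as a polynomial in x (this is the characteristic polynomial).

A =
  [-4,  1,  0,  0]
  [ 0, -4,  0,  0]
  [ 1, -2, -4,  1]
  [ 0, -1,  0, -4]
x^4 + 16*x^3 + 96*x^2 + 256*x + 256

Expanding det(x·I − A) (e.g. by cofactor expansion or by noting that A is similar to its Jordan form J, which has the same characteristic polynomial as A) gives
  χ_A(x) = x^4 + 16*x^3 + 96*x^2 + 256*x + 256
which factors as (x + 4)^4. The eigenvalues (with algebraic multiplicities) are λ = -4 with multiplicity 4.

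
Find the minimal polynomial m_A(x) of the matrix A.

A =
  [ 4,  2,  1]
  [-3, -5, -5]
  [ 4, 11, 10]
x^3 - 9*x^2 + 27*x - 27

The characteristic polynomial is χ_A(x) = (x - 3)^3, so the eigenvalues are known. The minimal polynomial is
  m_A(x) = Π_λ (x − λ)^{k_λ}
where k_λ is the size of the *largest* Jordan block for λ (equivalently, the smallest k with (A − λI)^k v = 0 for every generalised eigenvector v of λ).

  λ = 3: largest Jordan block has size 3, contributing (x − 3)^3

So m_A(x) = (x - 3)^3 = x^3 - 9*x^2 + 27*x - 27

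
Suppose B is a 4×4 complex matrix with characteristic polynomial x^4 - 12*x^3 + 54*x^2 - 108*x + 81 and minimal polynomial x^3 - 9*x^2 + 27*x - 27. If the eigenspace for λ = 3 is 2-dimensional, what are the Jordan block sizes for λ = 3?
Block sizes for λ = 3: [3, 1]

Step 1 — from the characteristic polynomial, algebraic multiplicity of λ = 3 is 4. From dim ker(B − (3)·I) = 2, there are exactly 2 Jordan blocks for λ = 3.
Step 2 — from the minimal polynomial, the factor (x − 3)^3 tells us the largest block for λ = 3 has size 3.
Step 3 — with total size 4, 2 blocks, and largest block 3, the block sizes (in nonincreasing order) are [3, 1].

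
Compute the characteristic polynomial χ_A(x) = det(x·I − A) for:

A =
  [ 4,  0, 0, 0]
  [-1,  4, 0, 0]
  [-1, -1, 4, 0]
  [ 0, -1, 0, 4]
x^4 - 16*x^3 + 96*x^2 - 256*x + 256

Expanding det(x·I − A) (e.g. by cofactor expansion or by noting that A is similar to its Jordan form J, which has the same characteristic polynomial as A) gives
  χ_A(x) = x^4 - 16*x^3 + 96*x^2 - 256*x + 256
which factors as (x - 4)^4. The eigenvalues (with algebraic multiplicities) are λ = 4 with multiplicity 4.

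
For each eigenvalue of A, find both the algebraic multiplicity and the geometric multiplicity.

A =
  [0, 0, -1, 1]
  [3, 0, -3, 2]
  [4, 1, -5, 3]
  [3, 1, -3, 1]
λ = -1: alg = 4, geom = 2

Step 1 — factor the characteristic polynomial to read off the algebraic multiplicities:
  χ_A(x) = (x + 1)^4

Step 2 — compute geometric multiplicities via the rank-nullity identity g(λ) = n − rank(A − λI):
  rank(A − (-1)·I) = 2, so dim ker(A − (-1)·I) = n − 2 = 2

Summary:
  λ = -1: algebraic multiplicity = 4, geometric multiplicity = 2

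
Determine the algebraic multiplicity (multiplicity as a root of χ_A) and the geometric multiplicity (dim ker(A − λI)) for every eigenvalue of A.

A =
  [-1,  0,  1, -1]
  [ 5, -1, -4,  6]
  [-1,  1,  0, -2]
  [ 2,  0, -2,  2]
λ = 0: alg = 4, geom = 2

Step 1 — factor the characteristic polynomial to read off the algebraic multiplicities:
  χ_A(x) = x^4

Step 2 — compute geometric multiplicities via the rank-nullity identity g(λ) = n − rank(A − λI):
  rank(A − (0)·I) = 2, so dim ker(A − (0)·I) = n − 2 = 2

Summary:
  λ = 0: algebraic multiplicity = 4, geometric multiplicity = 2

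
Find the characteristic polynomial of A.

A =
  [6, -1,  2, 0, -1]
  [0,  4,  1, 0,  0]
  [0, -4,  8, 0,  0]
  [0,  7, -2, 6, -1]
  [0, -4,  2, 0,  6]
x^5 - 30*x^4 + 360*x^3 - 2160*x^2 + 6480*x - 7776

Expanding det(x·I − A) (e.g. by cofactor expansion or by noting that A is similar to its Jordan form J, which has the same characteristic polynomial as A) gives
  χ_A(x) = x^5 - 30*x^4 + 360*x^3 - 2160*x^2 + 6480*x - 7776
which factors as (x - 6)^5. The eigenvalues (with algebraic multiplicities) are λ = 6 with multiplicity 5.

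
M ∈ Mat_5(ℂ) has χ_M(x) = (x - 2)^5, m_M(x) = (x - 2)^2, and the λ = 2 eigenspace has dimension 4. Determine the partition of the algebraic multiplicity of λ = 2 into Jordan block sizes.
Block sizes for λ = 2: [2, 1, 1, 1]

Step 1 — from the characteristic polynomial, algebraic multiplicity of λ = 2 is 5. From dim ker(M − (2)·I) = 4, there are exactly 4 Jordan blocks for λ = 2.
Step 2 — from the minimal polynomial, the factor (x − 2)^2 tells us the largest block for λ = 2 has size 2.
Step 3 — with total size 5, 4 blocks, and largest block 2, the block sizes (in nonincreasing order) are [2, 1, 1, 1].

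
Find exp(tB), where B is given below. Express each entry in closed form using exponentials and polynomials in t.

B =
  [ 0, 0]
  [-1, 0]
e^{tB} =
  [1, 0]
  [-t, 1]

Strategy: write B = P · J · P⁻¹ where J is a Jordan canonical form, so e^{tB} = P · e^{tJ} · P⁻¹, and e^{tJ} can be computed block-by-block.

B has Jordan form
J =
  [0, 1]
  [0, 0]
(up to reordering of blocks).

Per-block formulas:
  For a 2×2 Jordan block J_2(0): exp(t · J_2(0)) = e^(0t)·(I + t·N), where N is the 2×2 nilpotent shift.

After assembling e^{tJ} and conjugating by P, we get:

e^{tB} =
  [1, 0]
  [-t, 1]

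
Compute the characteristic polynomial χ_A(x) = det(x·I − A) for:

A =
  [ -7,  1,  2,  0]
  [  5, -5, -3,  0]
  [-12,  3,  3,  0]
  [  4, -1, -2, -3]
x^4 + 12*x^3 + 54*x^2 + 108*x + 81

Expanding det(x·I − A) (e.g. by cofactor expansion or by noting that A is similar to its Jordan form J, which has the same characteristic polynomial as A) gives
  χ_A(x) = x^4 + 12*x^3 + 54*x^2 + 108*x + 81
which factors as (x + 3)^4. The eigenvalues (with algebraic multiplicities) are λ = -3 with multiplicity 4.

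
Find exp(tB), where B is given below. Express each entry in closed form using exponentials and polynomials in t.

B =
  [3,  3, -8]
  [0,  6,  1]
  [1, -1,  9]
e^{tB} =
  [t^2*exp(6*t)/2 - 3*t*exp(6*t) + exp(6*t), -t^2*exp(6*t)/2 + 3*t*exp(6*t), 3*t^2*exp(6*t)/2 - 8*t*exp(6*t)]
  [t^2*exp(6*t)/2, -t^2*exp(6*t)/2 + exp(6*t), 3*t^2*exp(6*t)/2 + t*exp(6*t)]
  [t*exp(6*t), -t*exp(6*t), 3*t*exp(6*t) + exp(6*t)]

Strategy: write B = P · J · P⁻¹ where J is a Jordan canonical form, so e^{tB} = P · e^{tJ} · P⁻¹, and e^{tJ} can be computed block-by-block.

B has Jordan form
J =
  [6, 1, 0]
  [0, 6, 1]
  [0, 0, 6]
(up to reordering of blocks).

Per-block formulas:
  For a 3×3 Jordan block J_3(6): exp(t · J_3(6)) = e^(6t)·(I + t·N + (t^2/2)·N^2), where N is the 3×3 nilpotent shift.

After assembling e^{tJ} and conjugating by P, we get:

e^{tB} =
  [t^2*exp(6*t)/2 - 3*t*exp(6*t) + exp(6*t), -t^2*exp(6*t)/2 + 3*t*exp(6*t), 3*t^2*exp(6*t)/2 - 8*t*exp(6*t)]
  [t^2*exp(6*t)/2, -t^2*exp(6*t)/2 + exp(6*t), 3*t^2*exp(6*t)/2 + t*exp(6*t)]
  [t*exp(6*t), -t*exp(6*t), 3*t*exp(6*t) + exp(6*t)]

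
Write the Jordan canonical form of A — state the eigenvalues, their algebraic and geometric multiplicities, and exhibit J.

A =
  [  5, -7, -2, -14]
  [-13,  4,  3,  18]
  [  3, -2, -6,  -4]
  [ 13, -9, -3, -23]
J_3(-5) ⊕ J_1(-5)

The characteristic polynomial is
  det(x·I − A) = x^4 + 20*x^3 + 150*x^2 + 500*x + 625 = (x + 5)^4

Eigenvalues and multiplicities (the geometric multiplicity of λ is n − rank(A − λI), which equals the number of Jordan blocks for λ):
  λ = -5: algebraic multiplicity = 4, geometric multiplicity = 2

Determining the block sizes for each eigenvalue:
  λ = -5: with am = 4 and gm = 2, the partition is not yet determined (e.g. several partitions of 4 into 2 parts exist). Let N = A − (-5)·I. Computing rank(N^1) = 2, rank(N^2) = 1, rank(N^3) = 0; the number of blocks of size ≥ j is rank(N^{j−1}) − rank(N^j), giving [2, 1, 1]. So we have 1 block(s) of size 3, 1 block(s) of size 1 → block sizes [3, 1]

Assembling the blocks gives a Jordan form
J =
  [-5,  1,  0,  0]
  [ 0, -5,  1,  0]
  [ 0,  0, -5,  0]
  [ 0,  0,  0, -5]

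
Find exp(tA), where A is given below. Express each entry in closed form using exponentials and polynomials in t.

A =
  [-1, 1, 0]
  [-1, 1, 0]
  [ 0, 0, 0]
e^{tA} =
  [1 - t, t, 0]
  [-t, t + 1, 0]
  [0, 0, 1]

Strategy: write A = P · J · P⁻¹ where J is a Jordan canonical form, so e^{tA} = P · e^{tJ} · P⁻¹, and e^{tJ} can be computed block-by-block.

A has Jordan form
J =
  [0, 1, 0]
  [0, 0, 0]
  [0, 0, 0]
(up to reordering of blocks).

Per-block formulas:
  For a 1×1 block at λ = 0: exp(t · [0]) = [e^(0t)].
  For a 2×2 Jordan block J_2(0): exp(t · J_2(0)) = e^(0t)·(I + t·N), where N is the 2×2 nilpotent shift.

After assembling e^{tJ} and conjugating by P, we get:

e^{tA} =
  [1 - t, t, 0]
  [-t, t + 1, 0]
  [0, 0, 1]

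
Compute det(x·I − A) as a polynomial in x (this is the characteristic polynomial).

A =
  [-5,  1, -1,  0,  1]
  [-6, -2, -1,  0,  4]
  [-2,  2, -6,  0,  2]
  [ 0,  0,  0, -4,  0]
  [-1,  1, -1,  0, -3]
x^5 + 20*x^4 + 160*x^3 + 640*x^2 + 1280*x + 1024

Expanding det(x·I − A) (e.g. by cofactor expansion or by noting that A is similar to its Jordan form J, which has the same characteristic polynomial as A) gives
  χ_A(x) = x^5 + 20*x^4 + 160*x^3 + 640*x^2 + 1280*x + 1024
which factors as (x + 4)^5. The eigenvalues (with algebraic multiplicities) are λ = -4 with multiplicity 5.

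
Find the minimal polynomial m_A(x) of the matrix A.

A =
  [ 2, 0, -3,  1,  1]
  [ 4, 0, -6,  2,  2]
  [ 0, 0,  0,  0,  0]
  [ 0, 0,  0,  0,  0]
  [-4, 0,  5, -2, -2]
x^3

The characteristic polynomial is χ_A(x) = x^5, so the eigenvalues are known. The minimal polynomial is
  m_A(x) = Π_λ (x − λ)^{k_λ}
where k_λ is the size of the *largest* Jordan block for λ (equivalently, the smallest k with (A − λI)^k v = 0 for every generalised eigenvector v of λ).

  λ = 0: largest Jordan block has size 3, contributing (x − 0)^3

So m_A(x) = x^3 = x^3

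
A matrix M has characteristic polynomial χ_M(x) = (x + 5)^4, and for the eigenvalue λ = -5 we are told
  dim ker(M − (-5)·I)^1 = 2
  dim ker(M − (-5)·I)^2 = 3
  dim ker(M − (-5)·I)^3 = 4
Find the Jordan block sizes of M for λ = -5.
Block sizes for λ = -5: [3, 1]

From the dimensions of kernels of powers, the number of Jordan blocks of size at least j is d_j − d_{j−1} where d_j = dim ker(N^j) (with d_0 = 0). Computing the differences gives [2, 1, 1].
The number of blocks of size exactly k is (#blocks of size ≥ k) − (#blocks of size ≥ k + 1), so the partition is: 1 block(s) of size 1, 1 block(s) of size 3.
In nonincreasing order the block sizes are [3, 1].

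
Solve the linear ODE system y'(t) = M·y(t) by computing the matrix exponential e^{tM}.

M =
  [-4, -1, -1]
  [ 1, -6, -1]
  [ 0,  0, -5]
e^{tM} =
  [t*exp(-5*t) + exp(-5*t), -t*exp(-5*t), -t*exp(-5*t)]
  [t*exp(-5*t), -t*exp(-5*t) + exp(-5*t), -t*exp(-5*t)]
  [0, 0, exp(-5*t)]

Strategy: write M = P · J · P⁻¹ where J is a Jordan canonical form, so e^{tM} = P · e^{tJ} · P⁻¹, and e^{tJ} can be computed block-by-block.

M has Jordan form
J =
  [-5,  1,  0]
  [ 0, -5,  0]
  [ 0,  0, -5]
(up to reordering of blocks).

Per-block formulas:
  For a 1×1 block at λ = -5: exp(t · [-5]) = [e^(-5t)].
  For a 2×2 Jordan block J_2(-5): exp(t · J_2(-5)) = e^(-5t)·(I + t·N), where N is the 2×2 nilpotent shift.

After assembling e^{tJ} and conjugating by P, we get:

e^{tM} =
  [t*exp(-5*t) + exp(-5*t), -t*exp(-5*t), -t*exp(-5*t)]
  [t*exp(-5*t), -t*exp(-5*t) + exp(-5*t), -t*exp(-5*t)]
  [0, 0, exp(-5*t)]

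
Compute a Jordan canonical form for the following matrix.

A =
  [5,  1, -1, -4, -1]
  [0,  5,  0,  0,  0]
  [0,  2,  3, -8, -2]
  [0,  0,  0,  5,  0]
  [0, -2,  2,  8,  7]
J_2(5) ⊕ J_1(5) ⊕ J_1(5) ⊕ J_1(5)

The characteristic polynomial is
  det(x·I − A) = x^5 - 25*x^4 + 250*x^3 - 1250*x^2 + 3125*x - 3125 = (x - 5)^5

Eigenvalues and multiplicities (the geometric multiplicity of λ is n − rank(A − λI), which equals the number of Jordan blocks for λ):
  λ = 5: algebraic multiplicity = 5, geometric multiplicity = 4

Determining the block sizes for each eigenvalue:
  λ = 5: 4 blocks summing to 5 forces exactly one block of size 2 and the rest size 1 → block sizes [2, 1, 1, 1]

Assembling the blocks gives a Jordan form
J =
  [5, 1, 0, 0, 0]
  [0, 5, 0, 0, 0]
  [0, 0, 5, 0, 0]
  [0, 0, 0, 5, 0]
  [0, 0, 0, 0, 5]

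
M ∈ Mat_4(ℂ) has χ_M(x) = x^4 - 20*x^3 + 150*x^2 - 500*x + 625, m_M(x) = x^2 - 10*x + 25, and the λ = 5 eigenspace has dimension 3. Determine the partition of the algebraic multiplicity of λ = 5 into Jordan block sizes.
Block sizes for λ = 5: [2, 1, 1]

Step 1 — from the characteristic polynomial, algebraic multiplicity of λ = 5 is 4. From dim ker(M − (5)·I) = 3, there are exactly 3 Jordan blocks for λ = 5.
Step 2 — from the minimal polynomial, the factor (x − 5)^2 tells us the largest block for λ = 5 has size 2.
Step 3 — with total size 4, 3 blocks, and largest block 2, the block sizes (in nonincreasing order) are [2, 1, 1].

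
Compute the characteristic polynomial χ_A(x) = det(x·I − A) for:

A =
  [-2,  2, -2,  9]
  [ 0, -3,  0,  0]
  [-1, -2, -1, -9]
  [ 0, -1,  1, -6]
x^4 + 12*x^3 + 54*x^2 + 108*x + 81

Expanding det(x·I − A) (e.g. by cofactor expansion or by noting that A is similar to its Jordan form J, which has the same characteristic polynomial as A) gives
  χ_A(x) = x^4 + 12*x^3 + 54*x^2 + 108*x + 81
which factors as (x + 3)^4. The eigenvalues (with algebraic multiplicities) are λ = -3 with multiplicity 4.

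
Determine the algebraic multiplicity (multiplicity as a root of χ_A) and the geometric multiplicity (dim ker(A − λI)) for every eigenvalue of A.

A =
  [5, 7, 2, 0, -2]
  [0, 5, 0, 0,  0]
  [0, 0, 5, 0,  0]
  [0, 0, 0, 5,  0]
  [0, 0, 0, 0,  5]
λ = 5: alg = 5, geom = 4

Step 1 — factor the characteristic polynomial to read off the algebraic multiplicities:
  χ_A(x) = (x - 5)^5

Step 2 — compute geometric multiplicities via the rank-nullity identity g(λ) = n − rank(A − λI):
  rank(A − (5)·I) = 1, so dim ker(A − (5)·I) = n − 1 = 4

Summary:
  λ = 5: algebraic multiplicity = 5, geometric multiplicity = 4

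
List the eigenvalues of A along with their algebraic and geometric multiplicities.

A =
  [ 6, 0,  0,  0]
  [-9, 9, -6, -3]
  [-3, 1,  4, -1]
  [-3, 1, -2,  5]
λ = 6: alg = 4, geom = 3

Step 1 — factor the characteristic polynomial to read off the algebraic multiplicities:
  χ_A(x) = (x - 6)^4

Step 2 — compute geometric multiplicities via the rank-nullity identity g(λ) = n − rank(A − λI):
  rank(A − (6)·I) = 1, so dim ker(A − (6)·I) = n − 1 = 3

Summary:
  λ = 6: algebraic multiplicity = 4, geometric multiplicity = 3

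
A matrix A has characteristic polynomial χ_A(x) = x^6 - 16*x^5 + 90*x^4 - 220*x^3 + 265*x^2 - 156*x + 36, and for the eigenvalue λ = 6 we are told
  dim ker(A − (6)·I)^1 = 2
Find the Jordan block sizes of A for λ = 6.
Block sizes for λ = 6: [1, 1]

From the dimensions of kernels of powers, the number of Jordan blocks of size at least j is d_j − d_{j−1} where d_j = dim ker(N^j) (with d_0 = 0). Computing the differences gives [2].
The number of blocks of size exactly k is (#blocks of size ≥ k) − (#blocks of size ≥ k + 1), so the partition is: 2 block(s) of size 1.
In nonincreasing order the block sizes are [1, 1].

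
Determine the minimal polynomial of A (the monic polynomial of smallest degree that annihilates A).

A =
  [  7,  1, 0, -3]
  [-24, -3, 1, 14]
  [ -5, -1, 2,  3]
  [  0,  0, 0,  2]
x^3 - 6*x^2 + 12*x - 8

The characteristic polynomial is χ_A(x) = (x - 2)^4, so the eigenvalues are known. The minimal polynomial is
  m_A(x) = Π_λ (x − λ)^{k_λ}
where k_λ is the size of the *largest* Jordan block for λ (equivalently, the smallest k with (A − λI)^k v = 0 for every generalised eigenvector v of λ).

  λ = 2: largest Jordan block has size 3, contributing (x − 2)^3

So m_A(x) = (x - 2)^3 = x^3 - 6*x^2 + 12*x - 8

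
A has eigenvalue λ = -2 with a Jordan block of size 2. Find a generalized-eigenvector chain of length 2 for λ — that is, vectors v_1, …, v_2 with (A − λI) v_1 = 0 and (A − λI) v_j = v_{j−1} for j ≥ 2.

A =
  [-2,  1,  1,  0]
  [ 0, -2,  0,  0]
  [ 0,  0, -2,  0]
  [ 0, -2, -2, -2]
A Jordan chain for λ = -2 of length 2:
v_1 = (1, 0, 0, -2)ᵀ
v_2 = (0, 1, 0, 0)ᵀ

Let N = A − (-2)·I. We want v_2 with N^2 v_2 = 0 but N^1 v_2 ≠ 0; then v_{j-1} := N · v_j for j = 2, …, 2.

Pick v_2 = (0, 1, 0, 0)ᵀ.
Then v_1 = N · v_2 = (1, 0, 0, -2)ᵀ.

Sanity check: (A − (-2)·I) v_1 = (0, 0, 0, 0)ᵀ = 0. ✓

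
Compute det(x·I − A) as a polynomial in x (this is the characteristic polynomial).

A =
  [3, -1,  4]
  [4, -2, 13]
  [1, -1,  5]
x^3 - 6*x^2 + 12*x - 8

Expanding det(x·I − A) (e.g. by cofactor expansion or by noting that A is similar to its Jordan form J, which has the same characteristic polynomial as A) gives
  χ_A(x) = x^3 - 6*x^2 + 12*x - 8
which factors as (x - 2)^3. The eigenvalues (with algebraic multiplicities) are λ = 2 with multiplicity 3.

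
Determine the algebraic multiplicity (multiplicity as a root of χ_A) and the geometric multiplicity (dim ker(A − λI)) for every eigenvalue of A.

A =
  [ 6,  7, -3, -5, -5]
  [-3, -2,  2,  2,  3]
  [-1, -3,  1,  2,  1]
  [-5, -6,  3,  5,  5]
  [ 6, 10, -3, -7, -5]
λ = 1: alg = 5, geom = 2

Step 1 — factor the characteristic polynomial to read off the algebraic multiplicities:
  χ_A(x) = (x - 1)^5

Step 2 — compute geometric multiplicities via the rank-nullity identity g(λ) = n − rank(A − λI):
  rank(A − (1)·I) = 3, so dim ker(A − (1)·I) = n − 3 = 2

Summary:
  λ = 1: algebraic multiplicity = 5, geometric multiplicity = 2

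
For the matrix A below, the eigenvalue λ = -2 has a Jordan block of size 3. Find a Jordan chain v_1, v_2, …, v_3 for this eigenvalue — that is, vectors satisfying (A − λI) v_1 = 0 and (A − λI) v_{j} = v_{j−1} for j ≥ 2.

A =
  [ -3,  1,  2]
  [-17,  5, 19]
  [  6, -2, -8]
A Jordan chain for λ = -2 of length 3:
v_1 = (-4, 12, -8)ᵀ
v_2 = (-1, -17, 6)ᵀ
v_3 = (1, 0, 0)ᵀ

Let N = A − (-2)·I. We want v_3 with N^3 v_3 = 0 but N^2 v_3 ≠ 0; then v_{j-1} := N · v_j for j = 3, …, 2.

Pick v_3 = (1, 0, 0)ᵀ.
Then v_2 = N · v_3 = (-1, -17, 6)ᵀ.
Then v_1 = N · v_2 = (-4, 12, -8)ᵀ.

Sanity check: (A − (-2)·I) v_1 = (0, 0, 0)ᵀ = 0. ✓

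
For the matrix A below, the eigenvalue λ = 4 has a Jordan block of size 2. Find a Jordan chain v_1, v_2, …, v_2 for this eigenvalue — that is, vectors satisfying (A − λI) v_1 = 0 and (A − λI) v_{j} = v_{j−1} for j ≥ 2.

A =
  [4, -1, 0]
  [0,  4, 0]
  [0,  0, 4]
A Jordan chain for λ = 4 of length 2:
v_1 = (-1, 0, 0)ᵀ
v_2 = (0, 1, 0)ᵀ

Let N = A − (4)·I. We want v_2 with N^2 v_2 = 0 but N^1 v_2 ≠ 0; then v_{j-1} := N · v_j for j = 2, …, 2.

Pick v_2 = (0, 1, 0)ᵀ.
Then v_1 = N · v_2 = (-1, 0, 0)ᵀ.

Sanity check: (A − (4)·I) v_1 = (0, 0, 0)ᵀ = 0. ✓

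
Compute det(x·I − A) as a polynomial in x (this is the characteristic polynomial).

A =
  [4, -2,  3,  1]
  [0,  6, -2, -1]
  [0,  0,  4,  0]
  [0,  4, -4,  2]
x^4 - 16*x^3 + 96*x^2 - 256*x + 256

Expanding det(x·I − A) (e.g. by cofactor expansion or by noting that A is similar to its Jordan form J, which has the same characteristic polynomial as A) gives
  χ_A(x) = x^4 - 16*x^3 + 96*x^2 - 256*x + 256
which factors as (x - 4)^4. The eigenvalues (with algebraic multiplicities) are λ = 4 with multiplicity 4.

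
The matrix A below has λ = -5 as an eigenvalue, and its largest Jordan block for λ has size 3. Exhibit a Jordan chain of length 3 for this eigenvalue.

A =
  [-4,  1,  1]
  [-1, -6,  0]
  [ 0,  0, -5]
A Jordan chain for λ = -5 of length 3:
v_1 = (1, -1, 0)ᵀ
v_2 = (1, 0, 0)ᵀ
v_3 = (0, 0, 1)ᵀ

Let N = A − (-5)·I. We want v_3 with N^3 v_3 = 0 but N^2 v_3 ≠ 0; then v_{j-1} := N · v_j for j = 3, …, 2.

Pick v_3 = (0, 0, 1)ᵀ.
Then v_2 = N · v_3 = (1, 0, 0)ᵀ.
Then v_1 = N · v_2 = (1, -1, 0)ᵀ.

Sanity check: (A − (-5)·I) v_1 = (0, 0, 0)ᵀ = 0. ✓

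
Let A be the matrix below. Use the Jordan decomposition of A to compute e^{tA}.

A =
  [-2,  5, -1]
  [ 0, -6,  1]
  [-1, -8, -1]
e^{tA} =
  [t^2*exp(-3*t) + t*exp(-3*t) + exp(-3*t), -t^2*exp(-3*t) + 5*t*exp(-3*t), t^2*exp(-3*t) - t*exp(-3*t)]
  [-t^2*exp(-3*t)/2, t^2*exp(-3*t)/2 - 3*t*exp(-3*t) + exp(-3*t), -t^2*exp(-3*t)/2 + t*exp(-3*t)]
  [-3*t^2*exp(-3*t)/2 - t*exp(-3*t), 3*t^2*exp(-3*t)/2 - 8*t*exp(-3*t), -3*t^2*exp(-3*t)/2 + 2*t*exp(-3*t) + exp(-3*t)]

Strategy: write A = P · J · P⁻¹ where J is a Jordan canonical form, so e^{tA} = P · e^{tJ} · P⁻¹, and e^{tJ} can be computed block-by-block.

A has Jordan form
J =
  [-3,  1,  0]
  [ 0, -3,  1]
  [ 0,  0, -3]
(up to reordering of blocks).

Per-block formulas:
  For a 3×3 Jordan block J_3(-3): exp(t · J_3(-3)) = e^(-3t)·(I + t·N + (t^2/2)·N^2), where N is the 3×3 nilpotent shift.

After assembling e^{tJ} and conjugating by P, we get:

e^{tA} =
  [t^2*exp(-3*t) + t*exp(-3*t) + exp(-3*t), -t^2*exp(-3*t) + 5*t*exp(-3*t), t^2*exp(-3*t) - t*exp(-3*t)]
  [-t^2*exp(-3*t)/2, t^2*exp(-3*t)/2 - 3*t*exp(-3*t) + exp(-3*t), -t^2*exp(-3*t)/2 + t*exp(-3*t)]
  [-3*t^2*exp(-3*t)/2 - t*exp(-3*t), 3*t^2*exp(-3*t)/2 - 8*t*exp(-3*t), -3*t^2*exp(-3*t)/2 + 2*t*exp(-3*t) + exp(-3*t)]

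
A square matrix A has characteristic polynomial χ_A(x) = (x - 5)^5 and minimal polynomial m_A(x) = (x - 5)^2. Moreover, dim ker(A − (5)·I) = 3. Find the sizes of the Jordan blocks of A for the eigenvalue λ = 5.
Block sizes for λ = 5: [2, 2, 1]

Step 1 — from the characteristic polynomial, algebraic multiplicity of λ = 5 is 5. From dim ker(A − (5)·I) = 3, there are exactly 3 Jordan blocks for λ = 5.
Step 2 — from the minimal polynomial, the factor (x − 5)^2 tells us the largest block for λ = 5 has size 2.
Step 3 — with total size 5, 3 blocks, and largest block 2, the block sizes (in nonincreasing order) are [2, 2, 1].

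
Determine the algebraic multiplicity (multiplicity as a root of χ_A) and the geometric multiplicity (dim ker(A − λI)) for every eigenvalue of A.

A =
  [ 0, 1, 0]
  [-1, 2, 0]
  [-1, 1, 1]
λ = 1: alg = 3, geom = 2

Step 1 — factor the characteristic polynomial to read off the algebraic multiplicities:
  χ_A(x) = (x - 1)^3

Step 2 — compute geometric multiplicities via the rank-nullity identity g(λ) = n − rank(A − λI):
  rank(A − (1)·I) = 1, so dim ker(A − (1)·I) = n − 1 = 2

Summary:
  λ = 1: algebraic multiplicity = 3, geometric multiplicity = 2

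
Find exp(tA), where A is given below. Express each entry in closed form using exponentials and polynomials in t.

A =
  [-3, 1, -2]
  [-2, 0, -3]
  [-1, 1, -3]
e^{tA} =
  [t^2*exp(-2*t)/2 - t*exp(-2*t) + exp(-2*t), -t^2*exp(-2*t)/2 + t*exp(-2*t), t^2*exp(-2*t)/2 - 2*t*exp(-2*t)]
  [t^2*exp(-2*t)/2 - 2*t*exp(-2*t), -t^2*exp(-2*t)/2 + 2*t*exp(-2*t) + exp(-2*t), t^2*exp(-2*t)/2 - 3*t*exp(-2*t)]
  [-t*exp(-2*t), t*exp(-2*t), -t*exp(-2*t) + exp(-2*t)]

Strategy: write A = P · J · P⁻¹ where J is a Jordan canonical form, so e^{tA} = P · e^{tJ} · P⁻¹, and e^{tJ} can be computed block-by-block.

A has Jordan form
J =
  [-2,  1,  0]
  [ 0, -2,  1]
  [ 0,  0, -2]
(up to reordering of blocks).

Per-block formulas:
  For a 3×3 Jordan block J_3(-2): exp(t · J_3(-2)) = e^(-2t)·(I + t·N + (t^2/2)·N^2), where N is the 3×3 nilpotent shift.

After assembling e^{tJ} and conjugating by P, we get:

e^{tA} =
  [t^2*exp(-2*t)/2 - t*exp(-2*t) + exp(-2*t), -t^2*exp(-2*t)/2 + t*exp(-2*t), t^2*exp(-2*t)/2 - 2*t*exp(-2*t)]
  [t^2*exp(-2*t)/2 - 2*t*exp(-2*t), -t^2*exp(-2*t)/2 + 2*t*exp(-2*t) + exp(-2*t), t^2*exp(-2*t)/2 - 3*t*exp(-2*t)]
  [-t*exp(-2*t), t*exp(-2*t), -t*exp(-2*t) + exp(-2*t)]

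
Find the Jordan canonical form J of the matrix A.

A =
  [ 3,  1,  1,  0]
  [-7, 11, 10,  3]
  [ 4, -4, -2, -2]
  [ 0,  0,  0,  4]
J_3(4) ⊕ J_1(4)

The characteristic polynomial is
  det(x·I − A) = x^4 - 16*x^3 + 96*x^2 - 256*x + 256 = (x - 4)^4

Eigenvalues and multiplicities (the geometric multiplicity of λ is n − rank(A − λI), which equals the number of Jordan blocks for λ):
  λ = 4: algebraic multiplicity = 4, geometric multiplicity = 2

Determining the block sizes for each eigenvalue:
  λ = 4: with am = 4 and gm = 2, the partition is not yet determined (e.g. several partitions of 4 into 2 parts exist). Let N = A − (4)·I. Computing rank(N^1) = 2, rank(N^2) = 1, rank(N^3) = 0; the number of blocks of size ≥ j is rank(N^{j−1}) − rank(N^j), giving [2, 1, 1]. So we have 1 block(s) of size 3, 1 block(s) of size 1 → block sizes [3, 1]

Assembling the blocks gives a Jordan form
J =
  [4, 1, 0, 0]
  [0, 4, 1, 0]
  [0, 0, 4, 0]
  [0, 0, 0, 4]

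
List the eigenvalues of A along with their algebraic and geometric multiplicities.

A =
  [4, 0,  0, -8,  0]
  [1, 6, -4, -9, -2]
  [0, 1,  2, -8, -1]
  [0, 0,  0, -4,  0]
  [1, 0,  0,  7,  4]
λ = -4: alg = 1, geom = 1; λ = 4: alg = 4, geom = 2

Step 1 — factor the characteristic polynomial to read off the algebraic multiplicities:
  χ_A(x) = (x - 4)^4*(x + 4)

Step 2 — compute geometric multiplicities via the rank-nullity identity g(λ) = n − rank(A − λI):
  rank(A − (-4)·I) = 4, so dim ker(A − (-4)·I) = n − 4 = 1
  rank(A − (4)·I) = 3, so dim ker(A − (4)·I) = n − 3 = 2

Summary:
  λ = -4: algebraic multiplicity = 1, geometric multiplicity = 1
  λ = 4: algebraic multiplicity = 4, geometric multiplicity = 2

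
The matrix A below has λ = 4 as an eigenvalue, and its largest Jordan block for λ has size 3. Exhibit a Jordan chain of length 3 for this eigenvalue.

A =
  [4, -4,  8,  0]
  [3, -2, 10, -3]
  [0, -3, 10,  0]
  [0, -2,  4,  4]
A Jordan chain for λ = 4 of length 3:
v_1 = (-12, -18, -9, -6)ᵀ
v_2 = (0, 3, 0, 0)ᵀ
v_3 = (1, 0, 0, 0)ᵀ

Let N = A − (4)·I. We want v_3 with N^3 v_3 = 0 but N^2 v_3 ≠ 0; then v_{j-1} := N · v_j for j = 3, …, 2.

Pick v_3 = (1, 0, 0, 0)ᵀ.
Then v_2 = N · v_3 = (0, 3, 0, 0)ᵀ.
Then v_1 = N · v_2 = (-12, -18, -9, -6)ᵀ.

Sanity check: (A − (4)·I) v_1 = (0, 0, 0, 0)ᵀ = 0. ✓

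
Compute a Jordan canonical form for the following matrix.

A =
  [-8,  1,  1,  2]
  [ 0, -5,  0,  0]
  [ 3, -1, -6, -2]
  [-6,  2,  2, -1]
J_2(-5) ⊕ J_1(-5) ⊕ J_1(-5)

The characteristic polynomial is
  det(x·I − A) = x^4 + 20*x^3 + 150*x^2 + 500*x + 625 = (x + 5)^4

Eigenvalues and multiplicities (the geometric multiplicity of λ is n − rank(A − λI), which equals the number of Jordan blocks for λ):
  λ = -5: algebraic multiplicity = 4, geometric multiplicity = 3

Determining the block sizes for each eigenvalue:
  λ = -5: 3 blocks summing to 4 forces exactly one block of size 2 and the rest size 1 → block sizes [2, 1, 1]

Assembling the blocks gives a Jordan form
J =
  [-5,  1,  0,  0]
  [ 0, -5,  0,  0]
  [ 0,  0, -5,  0]
  [ 0,  0,  0, -5]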